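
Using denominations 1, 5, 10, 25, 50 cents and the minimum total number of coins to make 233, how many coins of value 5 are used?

Greedy: take as many of the largest coin as possible, then repeat with the remainder.
233 − 4×50→33 − 1×25→8 − 1×5→3 − 3×1→0
Count of 5: 1

1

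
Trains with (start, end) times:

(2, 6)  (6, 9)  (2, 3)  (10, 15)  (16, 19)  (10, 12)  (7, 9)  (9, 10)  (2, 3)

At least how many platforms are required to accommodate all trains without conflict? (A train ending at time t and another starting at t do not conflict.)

3

The answer is the maximum number of intervals overlapping at any instant.
starts: [2, 2, 2, 6, 7, 9, 10, 10, 16]
ends:   [3, 3, 6, 9, 9, 10, 12, 15, 19]
s2→1 s2→2 s2→3  — peak 3.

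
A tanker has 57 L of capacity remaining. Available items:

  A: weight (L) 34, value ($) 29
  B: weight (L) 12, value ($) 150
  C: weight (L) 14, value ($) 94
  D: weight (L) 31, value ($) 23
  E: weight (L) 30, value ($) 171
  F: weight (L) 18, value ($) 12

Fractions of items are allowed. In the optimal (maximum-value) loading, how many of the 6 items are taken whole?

Ratios (sorted): B 12.50, C 6.71, E 5.70, A 0.85, D 0.74, F 0.67
take B (12 @ 150); take C (14 @ 94); take E (30 @ 171); take 1/34 of A → 0.85. Capacity used 57/57.
3 item(s) taken whole; one partial (take 1/34 of A).

3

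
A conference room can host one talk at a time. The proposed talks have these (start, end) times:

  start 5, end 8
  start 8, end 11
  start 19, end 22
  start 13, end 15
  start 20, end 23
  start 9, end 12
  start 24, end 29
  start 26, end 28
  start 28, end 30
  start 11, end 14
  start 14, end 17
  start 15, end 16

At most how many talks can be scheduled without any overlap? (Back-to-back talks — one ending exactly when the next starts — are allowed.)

Order by finish time; keep every interval that doesn't clash with the previous kept one.
By end time: (5,8), (8,11), (9,12), (11,14), (13,15), (15,16), (14,17), (19,22), (20,23), (26,28), (24,29), (28,30).
Pick (5,8); next start ≥ 8 → (8,11); next start ≥ 11 → (11,14); next start ≥ 14 → (15,16); next start ≥ 16 → (19,22); next start ≥ 22 → (26,28); next start ≥ 28 → (28,30).
Selected 7 talks.

7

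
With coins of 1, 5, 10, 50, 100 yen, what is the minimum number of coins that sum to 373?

Greedy: take as many of the largest coin as possible, then repeat with the remainder.
373 = 3×100 + 1×50 + 2×10 + 3×1
Total coins = 3 + 1 + 2 + 3 = 9

9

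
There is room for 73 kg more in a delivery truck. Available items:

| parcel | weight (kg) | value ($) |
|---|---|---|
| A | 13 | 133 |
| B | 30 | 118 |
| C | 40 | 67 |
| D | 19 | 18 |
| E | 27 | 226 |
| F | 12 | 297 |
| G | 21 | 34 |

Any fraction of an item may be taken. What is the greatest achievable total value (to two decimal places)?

Sort by value per unit weight and fill in that order.
Order: F (297/12=24.75) > A (133/13=10.23) > E (226/27=8.37) > B (118/30=3.93) > C (67/40=1.68) > G (34/21=1.62) > D (18/19=0.95)
Fill: take F (12 @ 297) → take A (13 @ 133) → take E (27 @ 226) → take 21/30 of B → 82.60; 73/73 used.
Total value = 738.60

738.60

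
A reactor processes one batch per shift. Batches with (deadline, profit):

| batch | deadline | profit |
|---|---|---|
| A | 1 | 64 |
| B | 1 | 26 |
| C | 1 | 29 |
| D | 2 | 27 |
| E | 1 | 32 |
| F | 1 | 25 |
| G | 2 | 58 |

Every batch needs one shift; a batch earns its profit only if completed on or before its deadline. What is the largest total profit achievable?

Profit order: A=64 G=58 E=32 C=29 D=27 B=26 F=25
Assign: A→slot 1, G→slot 2, E skipped, C skipped, D skipped, B skipped, F skipped.
Slots: [1:A] [2:G]
Profit = 64 + 58 = 122

122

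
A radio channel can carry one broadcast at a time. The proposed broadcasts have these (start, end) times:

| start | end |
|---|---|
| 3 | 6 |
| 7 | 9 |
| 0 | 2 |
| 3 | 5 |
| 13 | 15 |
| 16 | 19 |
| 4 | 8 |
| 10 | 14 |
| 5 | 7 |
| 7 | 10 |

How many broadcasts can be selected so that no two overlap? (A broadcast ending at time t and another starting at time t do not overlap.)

Order by finish time; keep every interval that doesn't clash with the previous kept one.
By end time: (0,2), (3,5), (3,6), (5,7), (4,8), (7,9), (7,10), (10,14), (13,15), (16,19).
Pick (0,2); next start ≥ 2 → (3,5); next start ≥ 5 → (5,7); next start ≥ 7 → (7,9); next start ≥ 9 → (10,14); next start ≥ 14 → (16,19).
Selected 6 broadcasts.

6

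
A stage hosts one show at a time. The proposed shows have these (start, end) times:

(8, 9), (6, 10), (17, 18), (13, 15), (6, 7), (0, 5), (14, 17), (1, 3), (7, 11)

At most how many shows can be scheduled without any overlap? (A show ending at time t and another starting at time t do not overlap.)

5

Order by finish time; keep every interval that doesn't clash with the previous kept one.
Sorted by end: (1,3)  (0,5)  (6,7)  (8,9)  (6,10)  (7,11)  (13,15)  (14,17)  (17,18)
take (1,3); take (6,7); take (8,9); take (13,15); take (17,18).
Selected 5 shows.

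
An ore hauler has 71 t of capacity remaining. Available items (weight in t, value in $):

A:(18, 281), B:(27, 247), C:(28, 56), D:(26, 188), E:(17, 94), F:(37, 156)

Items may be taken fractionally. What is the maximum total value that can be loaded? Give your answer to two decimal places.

Sort by value per unit weight and fill in that order.
Order: A (281/18=15.61) > B (247/27=9.15) > D (188/26=7.23) > E (94/17=5.53) > F (156/37=4.22) > C (56/28=2.00)
Fill: take A (18 @ 281) → take B (27 @ 247) → take D (26 @ 188); 71/71 used.
Total value = 716.00

716.00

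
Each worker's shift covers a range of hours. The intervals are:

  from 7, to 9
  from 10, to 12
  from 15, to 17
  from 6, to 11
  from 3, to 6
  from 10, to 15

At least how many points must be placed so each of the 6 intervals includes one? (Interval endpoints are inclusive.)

Sort by right endpoint; whenever an interval is uncovered, place a point at its right end.
By right end: [3,6]  [7,9]  [6,11]  [10,12]  [10,15]  [15,17]
[3,6] uncovered → point at 6; [7,9] uncovered → point at 9; [10,12] uncovered → point at 12; [15,17] uncovered → point at 17.
Points: 6, 9, 12, 17 (4 total).

4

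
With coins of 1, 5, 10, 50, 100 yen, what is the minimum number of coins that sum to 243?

243 = 2×100 + 4×10 + 3×1
Total coins = 2 + 4 + 3 = 9

9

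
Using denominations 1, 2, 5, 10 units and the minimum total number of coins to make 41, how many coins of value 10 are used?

4

Use the largest denomination that fits, subtract, and repeat.
41 = 4×10 + 1×1
Count of 10: 4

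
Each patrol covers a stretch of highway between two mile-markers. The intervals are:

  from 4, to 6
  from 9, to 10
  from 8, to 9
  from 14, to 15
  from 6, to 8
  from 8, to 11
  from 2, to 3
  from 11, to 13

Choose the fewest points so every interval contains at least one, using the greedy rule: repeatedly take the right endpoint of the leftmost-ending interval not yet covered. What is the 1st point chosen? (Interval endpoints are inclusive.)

Sorted: [2,3] [4,6] [6,8] [8,9] [9,10] [8,11] [11,13] [14,15]
{[2,3]} hit by 3; {[4,6],[6,8]} hit by 6; {[8,9],[9,10],[8,11]} hit by 9; {[11,13]} hit by 13; {[14,15]} hit by 15.
Points: 3, 6, 9, 13, 15 (5 total).

3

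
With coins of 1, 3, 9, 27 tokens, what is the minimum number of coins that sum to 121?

7

Greedy: take as many of the largest coin as possible, then repeat with the remainder.
121 = 4×27 + 1×9 + 1×3 + 1×1
Total coins = 4 + 1 + 1 + 1 = 7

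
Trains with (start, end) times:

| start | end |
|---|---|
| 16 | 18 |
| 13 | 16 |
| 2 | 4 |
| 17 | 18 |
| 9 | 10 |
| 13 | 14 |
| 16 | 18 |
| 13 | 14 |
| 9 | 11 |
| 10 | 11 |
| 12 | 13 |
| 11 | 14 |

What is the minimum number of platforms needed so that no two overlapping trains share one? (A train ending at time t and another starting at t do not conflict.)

starts: [2, 9, 9, 10, 11, 12, 13, 13, 13, 16, 16, 17]
ends:   [4, 10, 11, 11, 13, 14, 14, 14, 16, 18, 18, 18]
s2→1 e4→0 s9→1 s9→2 e10→1 s10→2 e11→1 e11→0 s11→1 s12→2 e13→1 s13→2 s13→3 s13→4  — peak 4.

4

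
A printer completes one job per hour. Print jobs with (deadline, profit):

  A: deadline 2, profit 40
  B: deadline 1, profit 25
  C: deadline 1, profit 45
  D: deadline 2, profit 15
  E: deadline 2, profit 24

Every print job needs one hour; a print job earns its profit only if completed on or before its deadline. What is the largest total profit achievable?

85

By profit: C(d1,45), A(d2,40), B(d1,25), E(d2,24), D(d2,15)
C→slot 1; A→slot 2; B skipped; E skipped; D skipped.
Profit = 45 + 40 = 85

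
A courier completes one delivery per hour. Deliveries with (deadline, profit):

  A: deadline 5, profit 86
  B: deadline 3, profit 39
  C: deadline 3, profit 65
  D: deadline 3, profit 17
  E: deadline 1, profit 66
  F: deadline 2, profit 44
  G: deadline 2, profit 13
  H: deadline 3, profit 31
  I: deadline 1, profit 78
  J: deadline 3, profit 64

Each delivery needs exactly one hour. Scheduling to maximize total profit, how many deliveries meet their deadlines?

4

Sort by profit descending; place each in the latest free slot ≤ its deadline.
Profit order: A=86 I=78 E=66 C=65 J=64 F=44 B=39 H=31 D=17 G=13
Assign: A→slot 5, I→slot 1, E skipped, C→slot 3, J→slot 2, F skipped, B skipped, H skipped, D skipped, G skipped.
Slots: [1:I] [2:J] [3:C] [5:A]
4 of 10 scheduled.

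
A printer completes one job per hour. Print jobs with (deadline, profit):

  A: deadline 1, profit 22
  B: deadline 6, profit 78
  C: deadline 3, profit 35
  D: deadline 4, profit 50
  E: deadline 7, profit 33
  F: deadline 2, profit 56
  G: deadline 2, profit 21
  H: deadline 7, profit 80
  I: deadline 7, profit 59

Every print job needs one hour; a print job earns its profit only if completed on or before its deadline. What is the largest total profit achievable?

391

By profit: H(d7,80), B(d6,78), I(d7,59), F(d2,56), D(d4,50), C(d3,35), E(d7,33), A(d1,22), G(d2,21)
H→slot 7; B→slot 6; I→slot 5; F→slot 2; D→slot 4; C→slot 3; E→slot 1; A skipped; G skipped.
Profit = 33 + 56 + 35 + 50 + 59 + 78 + 80 = 391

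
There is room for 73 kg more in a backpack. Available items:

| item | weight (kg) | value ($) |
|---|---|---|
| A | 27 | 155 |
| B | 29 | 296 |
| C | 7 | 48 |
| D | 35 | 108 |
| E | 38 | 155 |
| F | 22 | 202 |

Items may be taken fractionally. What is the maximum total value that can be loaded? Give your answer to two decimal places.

632.11

Greedy by value/weight ratio, highest first.
Ratios (sorted): B 10.21, F 9.18, C 6.86, A 5.74, E 4.08, D 3.09
take B (29 @ 296); take F (22 @ 202); take C (7 @ 48); take 15/27 of A → 86.11. Capacity used 73/73.
Total value = 632.11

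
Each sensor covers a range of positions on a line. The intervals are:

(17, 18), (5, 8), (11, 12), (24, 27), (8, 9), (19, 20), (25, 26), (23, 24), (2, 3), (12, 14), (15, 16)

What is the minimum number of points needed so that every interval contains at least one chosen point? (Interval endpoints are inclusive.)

8

By right end: [2,3]  [5,8]  [8,9]  [11,12]  [12,14]  [15,16]  [17,18]  [19,20]  [23,24]  [25,26]  [24,27]
[2,3] uncovered → point at 3; [5,8] uncovered → point at 8; [11,12] uncovered → point at 12; [15,16] uncovered → point at 16; [17,18] uncovered → point at 18; [19,20] uncovered → point at 20; [23,24] uncovered → point at 24; [25,26] uncovered → point at 26.
Points: 3, 8, 12, 16, 18, 20, 24, 26 (8 total).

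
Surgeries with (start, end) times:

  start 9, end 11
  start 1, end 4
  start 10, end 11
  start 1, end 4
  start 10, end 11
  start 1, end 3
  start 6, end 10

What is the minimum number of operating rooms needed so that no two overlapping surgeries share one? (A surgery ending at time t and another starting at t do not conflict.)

3

Count concurrent intervals with a sweep; the peak is the room count.
Events (time:±→running): 1:+→1 1:+→2 1:+→3 … peak 3.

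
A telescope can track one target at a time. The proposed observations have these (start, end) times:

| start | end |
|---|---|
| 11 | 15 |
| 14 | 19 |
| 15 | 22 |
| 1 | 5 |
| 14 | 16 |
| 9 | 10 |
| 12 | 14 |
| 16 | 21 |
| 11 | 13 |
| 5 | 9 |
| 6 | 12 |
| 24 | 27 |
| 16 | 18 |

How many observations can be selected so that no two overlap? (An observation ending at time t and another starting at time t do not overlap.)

7

Greedy by earliest finish: after sorting by end time, pick each interval compatible with the last pick.
By end time: (1,5), (5,9), (9,10), (6,12), (11,13), (12,14), (11,15), (14,16), (16,18), (14,19), (16,21), (15,22), (24,27).
Pick (1,5); next start ≥ 5 → (5,9); next start ≥ 9 → (9,10); next start ≥ 10 → (11,13); next start ≥ 13 → (14,16); next start ≥ 16 → (16,18); next start ≥ 18 → (24,27).
Selected 7 observations.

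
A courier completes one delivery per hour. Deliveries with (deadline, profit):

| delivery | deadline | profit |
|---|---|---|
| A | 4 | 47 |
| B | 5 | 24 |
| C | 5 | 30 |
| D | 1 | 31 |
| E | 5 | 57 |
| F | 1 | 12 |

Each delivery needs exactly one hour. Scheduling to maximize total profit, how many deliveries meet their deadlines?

By profit: E(d5,57), A(d4,47), D(d1,31), C(d5,30), B(d5,24), F(d1,12)
E→slot 5; A→slot 4; D→slot 1; C→slot 3; B→slot 2; F skipped.
5 of 6 scheduled.

5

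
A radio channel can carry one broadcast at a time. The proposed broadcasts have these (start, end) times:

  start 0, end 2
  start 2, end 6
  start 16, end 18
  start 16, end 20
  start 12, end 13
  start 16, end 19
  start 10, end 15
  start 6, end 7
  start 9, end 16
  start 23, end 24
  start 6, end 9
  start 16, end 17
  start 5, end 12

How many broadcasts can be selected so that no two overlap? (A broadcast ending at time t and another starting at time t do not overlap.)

Sorted by end: (0,2)  (2,6)  (6,7)  (6,9)  (5,12)  (12,13)  (10,15)  (9,16)  (16,17)  (16,18)  (16,19)  (16,20)  (23,24)
take (0,2); take (2,6); take (6,7); skip (6,9); take (12,13); take (16,17); skip (16,18); skip (16,20); take (23,24).
Selected 6 broadcasts.

6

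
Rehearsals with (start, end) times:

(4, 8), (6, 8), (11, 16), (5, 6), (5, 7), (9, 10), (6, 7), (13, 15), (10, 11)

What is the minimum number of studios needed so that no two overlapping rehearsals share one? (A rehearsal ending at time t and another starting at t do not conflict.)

The answer is the maximum number of intervals overlapping at any instant.
Events (time:±→running): 4:+→1 5:+→2 5:+→3 6:-→2 6:+→3 6:+→4 … peak 4.

4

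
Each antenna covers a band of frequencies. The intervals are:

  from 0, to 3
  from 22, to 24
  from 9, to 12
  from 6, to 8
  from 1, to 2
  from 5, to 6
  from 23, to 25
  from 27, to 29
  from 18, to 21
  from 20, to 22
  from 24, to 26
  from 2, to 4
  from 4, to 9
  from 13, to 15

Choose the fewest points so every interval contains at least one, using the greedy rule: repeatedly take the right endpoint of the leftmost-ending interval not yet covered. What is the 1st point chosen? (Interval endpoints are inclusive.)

Process intervals by earliest right end; each time one isn't hit yet, stab at its right endpoint.
By right end: [1,2]  [0,3]  [2,4]  [5,6]  [6,8]  [4,9]  [9,12]  [13,15]  [18,21]  [20,22]  [22,24]  [23,25]  [24,26]  [27,29]
[1,2] uncovered → point at 2; [5,6] uncovered → point at 6; [9,12] uncovered → point at 12; [13,15] uncovered → point at 15; [18,21] uncovered → point at 21; [22,24] uncovered → point at 24; [27,29] uncovered → point at 29.
Points: 2, 6, 12, 15, 21, 24, 29 (7 total).

2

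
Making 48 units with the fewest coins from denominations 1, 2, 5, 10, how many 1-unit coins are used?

Use the largest denomination that fits, subtract, and repeat.
48 − 4×10→8 − 1×5→3 − 1×2→1 − 1×1→0
Count of 1: 1

1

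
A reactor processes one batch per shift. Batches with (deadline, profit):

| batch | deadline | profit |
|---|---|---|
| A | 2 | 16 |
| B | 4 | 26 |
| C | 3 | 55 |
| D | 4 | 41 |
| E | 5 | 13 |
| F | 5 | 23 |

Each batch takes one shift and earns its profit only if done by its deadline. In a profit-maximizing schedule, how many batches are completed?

5

Sort by profit descending; place each in the latest free slot ≤ its deadline.
By profit: C(d3,55), D(d4,41), B(d4,26), F(d5,23), A(d2,16), E(d5,13)
C→slot 3; D→slot 4; B→slot 2; F→slot 5; A→slot 1; E skipped.
5 of 6 scheduled.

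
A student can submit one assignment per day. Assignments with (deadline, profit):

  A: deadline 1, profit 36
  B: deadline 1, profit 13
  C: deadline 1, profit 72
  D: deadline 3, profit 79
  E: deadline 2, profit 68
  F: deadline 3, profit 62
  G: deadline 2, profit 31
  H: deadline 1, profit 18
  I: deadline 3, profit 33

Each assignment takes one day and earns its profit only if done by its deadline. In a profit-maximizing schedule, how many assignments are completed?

By profit: D(d3,79), C(d1,72), E(d2,68), F(d3,62), A(d1,36), I(d3,33), G(d2,31), H(d1,18), B(d1,13)
D→slot 3; C→slot 1; E→slot 2; F skipped; A skipped; I skipped; G skipped; H skipped; B skipped.
3 of 9 scheduled.

3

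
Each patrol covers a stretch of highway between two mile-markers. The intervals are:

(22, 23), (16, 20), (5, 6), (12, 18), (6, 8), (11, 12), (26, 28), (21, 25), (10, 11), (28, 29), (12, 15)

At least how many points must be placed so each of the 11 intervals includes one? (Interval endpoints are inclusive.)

6

Process intervals by earliest right end; each time one isn't hit yet, stab at its right endpoint.
By right end: [5,6]  [6,8]  [10,11]  [11,12]  [12,15]  [12,18]  [16,20]  [22,23]  [21,25]  [26,28]  [28,29]
[5,6] uncovered → point at 6; [10,11] uncovered → point at 11; [12,15] uncovered → point at 15; [16,20] uncovered → point at 20; [22,23] uncovered → point at 23; [26,28] uncovered → point at 28.
Points: 6, 11, 15, 20, 23, 28 (6 total).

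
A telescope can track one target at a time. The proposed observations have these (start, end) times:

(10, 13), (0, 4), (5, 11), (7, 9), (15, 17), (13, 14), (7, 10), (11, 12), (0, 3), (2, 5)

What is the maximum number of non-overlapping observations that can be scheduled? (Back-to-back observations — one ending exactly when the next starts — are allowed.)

5

By end time: (0,3), (0,4), (2,5), (7,9), (7,10), (5,11), (11,12), (10,13), (13,14), (15,17).
Pick (0,3); next start ≥ 3 → (7,9); next start ≥ 9 → (11,12); next start ≥ 12 → (13,14); next start ≥ 14 → (15,17).
Selected 5 observations.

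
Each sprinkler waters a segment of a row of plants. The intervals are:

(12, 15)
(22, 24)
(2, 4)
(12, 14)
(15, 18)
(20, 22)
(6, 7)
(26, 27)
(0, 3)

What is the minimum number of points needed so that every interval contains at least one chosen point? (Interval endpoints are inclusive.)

Process intervals by earliest right end; each time one isn't hit yet, stab at its right endpoint.
Sorted: [0,3] [2,4] [6,7] [12,14] [12,15] [15,18] [20,22] [22,24] [26,27]
{[0,3],[2,4]} hit by 3; {[6,7]} hit by 7; {[12,14],[12,15]} hit by 14; {[15,18]} hit by 18; {[20,22],[22,24]} hit by 22; {[26,27]} hit by 27.
Points: 3, 7, 14, 18, 22, 27 (6 total).

6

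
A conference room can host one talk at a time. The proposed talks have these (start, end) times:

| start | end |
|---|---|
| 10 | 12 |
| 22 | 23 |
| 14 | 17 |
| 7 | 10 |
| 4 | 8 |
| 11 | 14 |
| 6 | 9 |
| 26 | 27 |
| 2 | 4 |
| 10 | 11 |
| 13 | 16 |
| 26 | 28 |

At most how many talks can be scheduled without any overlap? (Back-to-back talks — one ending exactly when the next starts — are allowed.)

7

By end time: (2,4), (4,8), (6,9), (7,10), (10,11), (10,12), (11,14), (13,16), (14,17), (22,23), (26,27), (26,28).
Pick (2,4); next start ≥ 4 → (4,8); next start ≥ 8 → (10,11); next start ≥ 11 → (11,14); next start ≥ 14 → (14,17); next start ≥ 17 → (22,23); next start ≥ 23 → (26,27).
Selected 7 talks.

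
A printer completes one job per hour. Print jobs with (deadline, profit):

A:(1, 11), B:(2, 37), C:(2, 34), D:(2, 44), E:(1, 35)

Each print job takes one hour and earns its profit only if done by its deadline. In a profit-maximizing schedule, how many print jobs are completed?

2

By profit: D(d2,44), B(d2,37), E(d1,35), C(d2,34), A(d1,11)
D→slot 2; B→slot 1; E skipped; C skipped; A skipped.
2 of 5 scheduled.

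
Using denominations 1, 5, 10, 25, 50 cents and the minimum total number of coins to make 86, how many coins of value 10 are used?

1

Greedy: take as many of the largest coin as possible, then repeat with the remainder.
86 = 1×50 + 1×25 + 1×10 + 1×1
Count of 10: 1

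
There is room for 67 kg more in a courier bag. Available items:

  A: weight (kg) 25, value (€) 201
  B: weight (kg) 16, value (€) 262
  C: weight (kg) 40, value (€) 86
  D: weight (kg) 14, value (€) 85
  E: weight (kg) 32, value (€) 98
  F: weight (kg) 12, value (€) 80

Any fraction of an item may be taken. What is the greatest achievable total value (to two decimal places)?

Sort by value per unit weight and fill in that order.
Ratios (sorted): B 16.38, A 8.04, F 6.67, D 6.07, E 3.06, C 2.15
take B (16 @ 262); take A (25 @ 201); take F (12 @ 80); take D (14 @ 85). Capacity used 67/67.
Total value = 628.00

628.00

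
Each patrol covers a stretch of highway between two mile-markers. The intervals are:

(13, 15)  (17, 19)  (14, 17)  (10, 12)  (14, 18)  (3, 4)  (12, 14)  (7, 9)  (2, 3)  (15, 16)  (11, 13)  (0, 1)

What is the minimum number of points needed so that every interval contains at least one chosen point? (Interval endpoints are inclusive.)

6

By right end: [0,1]  [2,3]  [3,4]  [7,9]  [10,12]  [11,13]  [12,14]  [13,15]  [15,16]  [14,17]  [14,18]  [17,19]
[0,1] uncovered → point at 1; [2,3] uncovered → point at 3; [7,9] uncovered → point at 9; [10,12] uncovered → point at 12; [13,15] uncovered → point at 15; [17,19] uncovered → point at 19.
Points: 1, 3, 9, 12, 15, 19 (6 total).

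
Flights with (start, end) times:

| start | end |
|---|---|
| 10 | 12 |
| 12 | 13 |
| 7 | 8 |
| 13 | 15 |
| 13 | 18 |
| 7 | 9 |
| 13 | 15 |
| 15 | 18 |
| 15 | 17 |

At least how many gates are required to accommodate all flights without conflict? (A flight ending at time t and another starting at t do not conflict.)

The answer is the maximum number of intervals overlapping at any instant.
starts: [7, 7, 10, 12, 13, 13, 13, 15, 15]
ends:   [8, 9, 12, 13, 15, 15, 17, 18, 18]
s7→1 s7→2 e8→1 e9→0 s10→1 e12→0 s12→1 e13→0 s13→1 s13→2 s13→3  — peak 3.

3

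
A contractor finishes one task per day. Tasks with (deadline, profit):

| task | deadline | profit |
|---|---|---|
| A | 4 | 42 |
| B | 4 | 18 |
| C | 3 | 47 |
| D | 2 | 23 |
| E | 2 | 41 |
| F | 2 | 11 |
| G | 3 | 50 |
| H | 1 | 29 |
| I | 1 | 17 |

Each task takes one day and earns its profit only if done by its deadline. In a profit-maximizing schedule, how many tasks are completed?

Take jobs in profit order; each goes to the latest open slot no later than its deadline.
Profit order: G=50 C=47 A=42 E=41 H=29 D=23 B=18 I=17 F=11
Assign: G→slot 3, C→slot 2, A→slot 4, E→slot 1, H skipped, D skipped, B skipped, I skipped, F skipped.
Slots: [1:E] [2:C] [3:G] [4:A]
4 of 9 scheduled.

4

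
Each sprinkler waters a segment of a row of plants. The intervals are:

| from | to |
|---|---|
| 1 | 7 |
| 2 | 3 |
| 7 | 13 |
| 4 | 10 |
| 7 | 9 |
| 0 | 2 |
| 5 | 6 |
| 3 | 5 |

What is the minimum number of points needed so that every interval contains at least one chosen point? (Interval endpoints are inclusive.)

Sorted: [0,2] [2,3] [3,5] [5,6] [1,7] [7,9] [4,10] [7,13]
{[0,2],[2,3]} hit by 2; {[3,5],[5,6],[1,7]} hit by 5; {[7,9],[4,10],[7,13]} hit by 9.
Points: 2, 5, 9 (3 total).

3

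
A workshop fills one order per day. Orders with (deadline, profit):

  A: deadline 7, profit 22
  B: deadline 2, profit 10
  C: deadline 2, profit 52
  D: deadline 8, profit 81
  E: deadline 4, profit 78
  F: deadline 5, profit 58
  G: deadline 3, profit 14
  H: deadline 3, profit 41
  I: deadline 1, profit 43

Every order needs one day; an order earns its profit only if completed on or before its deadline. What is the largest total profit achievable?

375

By profit: D(d8,81), E(d4,78), F(d5,58), C(d2,52), I(d1,43), H(d3,41), A(d7,22), G(d3,14), B(d2,10)
D→slot 8; E→slot 4; F→slot 5; C→slot 2; I→slot 1; H→slot 3; A→slot 7; G skipped; B skipped.
Profit = 43 + 52 + 41 + 78 + 58 + 22 + 81 = 375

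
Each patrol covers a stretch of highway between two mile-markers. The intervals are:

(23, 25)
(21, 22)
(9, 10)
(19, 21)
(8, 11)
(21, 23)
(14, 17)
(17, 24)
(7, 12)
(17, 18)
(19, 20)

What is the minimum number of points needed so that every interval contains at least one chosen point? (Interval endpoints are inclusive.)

Process intervals by earliest right end; each time one isn't hit yet, stab at its right endpoint.
Sorted: [9,10] [8,11] [7,12] [14,17] [17,18] [19,20] [19,21] [21,22] [21,23] [17,24] [23,25]
{[9,10],[8,11],[7,12]} hit by 10; {[14,17],[17,18]} hit by 17; {[19,20],[19,21]} hit by 20; {[21,22],[21,23],[17,24]} hit by 22; {[23,25]} hit by 25.
Points: 10, 17, 20, 22, 25 (5 total).

5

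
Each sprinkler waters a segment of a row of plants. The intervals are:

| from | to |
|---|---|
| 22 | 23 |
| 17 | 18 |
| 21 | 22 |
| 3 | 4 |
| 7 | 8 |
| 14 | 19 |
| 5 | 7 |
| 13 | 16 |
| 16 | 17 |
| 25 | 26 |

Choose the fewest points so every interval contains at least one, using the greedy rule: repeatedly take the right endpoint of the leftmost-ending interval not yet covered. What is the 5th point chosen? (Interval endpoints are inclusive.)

Sorted: [3,4] [5,7] [7,8] [13,16] [16,17] [17,18] [14,19] [21,22] [22,23] [25,26]
{[3,4]} hit by 4; {[5,7],[7,8]} hit by 7; {[13,16],[16,17]} hit by 16; {[17,18],[14,19]} hit by 18; {[21,22],[22,23]} hit by 22; {[25,26]} hit by 26.
Points: 4, 7, 16, 18, 22, 26 (6 total).

22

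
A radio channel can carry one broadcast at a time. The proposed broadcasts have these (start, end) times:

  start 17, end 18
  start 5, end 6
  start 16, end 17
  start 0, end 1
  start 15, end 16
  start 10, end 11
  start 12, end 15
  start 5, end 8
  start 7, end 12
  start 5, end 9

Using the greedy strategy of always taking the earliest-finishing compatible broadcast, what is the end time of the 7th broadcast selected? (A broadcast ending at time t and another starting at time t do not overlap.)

Sorted by end: (0,1)  (5,6)  (5,8)  (5,9)  (10,11)  (7,12)  (12,15)  (15,16)  (16,17)  (17,18)
take (0,1); take (5,6); skip (5,9); take (10,11); take (12,15); take (15,16); take (16,17); take (17,18).
Selected: (0,1) (5,6) (10,11) (12,15) (15,16) (16,17) (17,18)

18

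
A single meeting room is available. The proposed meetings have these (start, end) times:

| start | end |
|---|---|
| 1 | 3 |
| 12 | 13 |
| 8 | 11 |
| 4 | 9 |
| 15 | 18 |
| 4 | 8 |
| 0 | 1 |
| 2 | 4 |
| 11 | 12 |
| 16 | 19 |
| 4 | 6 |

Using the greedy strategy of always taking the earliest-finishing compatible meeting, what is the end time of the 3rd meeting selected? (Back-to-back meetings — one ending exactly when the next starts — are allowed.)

Sort by end time and greedily take each interval whose start is ≥ the last chosen end.
By end time: (0,1), (1,3), (2,4), (4,6), (4,8), (4,9), (8,11), (11,12), (12,13), (15,18), (16,19).
Pick (0,1); next start ≥ 1 → (1,3); next start ≥ 3 → (4,6); next start ≥ 6 → (8,11); next start ≥ 11 → (11,12); next start ≥ 12 → (12,13); next start ≥ 13 → (15,18).
Selected: (0,1) (1,3) (4,6) (8,11) (11,12) (12,13) (15,18)

6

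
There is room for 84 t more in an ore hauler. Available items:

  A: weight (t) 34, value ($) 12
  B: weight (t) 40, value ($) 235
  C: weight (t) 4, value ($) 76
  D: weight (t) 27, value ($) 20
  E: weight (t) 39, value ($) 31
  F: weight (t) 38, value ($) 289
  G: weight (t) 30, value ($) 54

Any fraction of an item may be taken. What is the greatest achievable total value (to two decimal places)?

603.60

Order: C (76/4=19.00) > F (289/38=7.61) > B (235/40=5.88) > G (54/30=1.80) > E (31/39=0.79) > D (20/27=0.74) > A (12/34=0.35)
Fill: take C (4 @ 76) → take F (38 @ 289) → take B (40 @ 235) → take 2/30 of G → 3.60; 84/84 used.
Total value = 603.60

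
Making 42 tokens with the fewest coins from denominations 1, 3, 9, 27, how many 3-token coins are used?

Use the largest denomination that fits, subtract, and repeat.
42 − 1×27→15 − 1×9→6 − 2×3→0
Count of 3: 2

2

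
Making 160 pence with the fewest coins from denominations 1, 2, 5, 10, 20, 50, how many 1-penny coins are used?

0

Use the largest denomination that fits, subtract, and repeat.
160 − 3×50→10 − 1×10→0
Count of 1: 0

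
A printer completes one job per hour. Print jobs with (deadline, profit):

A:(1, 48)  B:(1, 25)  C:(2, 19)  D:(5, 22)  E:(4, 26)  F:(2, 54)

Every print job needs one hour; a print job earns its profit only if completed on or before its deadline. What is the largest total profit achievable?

By profit: F(d2,54), A(d1,48), E(d4,26), B(d1,25), D(d5,22), C(d2,19)
F→slot 2; A→slot 1; E→slot 4; B skipped; D→slot 5; C skipped.
Profit = 48 + 54 + 26 + 22 = 150

150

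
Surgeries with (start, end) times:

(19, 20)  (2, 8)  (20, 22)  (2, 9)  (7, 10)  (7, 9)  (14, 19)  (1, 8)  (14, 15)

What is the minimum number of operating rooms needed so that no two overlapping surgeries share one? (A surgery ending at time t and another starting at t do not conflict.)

5

starts: [1, 2, 2, 7, 7, 14, 14, 19, 20]
ends:   [8, 8, 9, 9, 10, 15, 19, 20, 22]
s1→1 s2→2 s2→3 s7→4 s7→5  — peak 5.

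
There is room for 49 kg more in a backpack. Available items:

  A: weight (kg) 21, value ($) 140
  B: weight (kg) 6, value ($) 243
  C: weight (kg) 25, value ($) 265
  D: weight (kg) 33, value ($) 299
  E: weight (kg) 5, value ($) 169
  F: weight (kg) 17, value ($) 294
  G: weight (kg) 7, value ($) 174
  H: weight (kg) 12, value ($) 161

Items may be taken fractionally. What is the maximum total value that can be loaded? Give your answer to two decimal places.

1062.20

Sort by value per unit weight and fill in that order.
Ratios (sorted): B 40.50, E 33.80, G 24.86, F 17.29, H 13.42, C 10.60, D 9.06, A 6.67
take B (6 @ 243); take E (5 @ 169); take G (7 @ 174); take F (17 @ 294); take H (12 @ 161); take 2/25 of C → 21.20. Capacity used 49/49.
Total value = 1062.20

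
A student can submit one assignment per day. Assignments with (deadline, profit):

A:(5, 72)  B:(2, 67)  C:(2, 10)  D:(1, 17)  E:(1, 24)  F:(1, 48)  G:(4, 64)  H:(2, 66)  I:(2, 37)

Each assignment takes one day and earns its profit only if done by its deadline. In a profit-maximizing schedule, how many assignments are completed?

By profit: A(d5,72), B(d2,67), H(d2,66), G(d4,64), F(d1,48), I(d2,37), E(d1,24), D(d1,17), C(d2,10)
A→slot 5; B→slot 2; H→slot 1; G→slot 4; F skipped; I skipped; E skipped; D skipped; C skipped.
4 of 9 scheduled.

4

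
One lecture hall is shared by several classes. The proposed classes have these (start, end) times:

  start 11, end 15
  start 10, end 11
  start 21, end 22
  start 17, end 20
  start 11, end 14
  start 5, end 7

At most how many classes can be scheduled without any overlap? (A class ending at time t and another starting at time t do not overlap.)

5

Sorted by end: (5,7)  (10,11)  (11,14)  (11,15)  (17,20)  (21,22)
take (5,7); take (10,11); take (11,14); skip (11,15); take (17,20); take (21,22).
Selected 5 classes.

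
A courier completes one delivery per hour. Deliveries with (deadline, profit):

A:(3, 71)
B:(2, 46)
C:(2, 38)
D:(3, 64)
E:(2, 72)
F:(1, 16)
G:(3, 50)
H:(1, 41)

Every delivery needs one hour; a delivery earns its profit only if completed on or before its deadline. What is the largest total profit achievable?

207

Take jobs in profit order; each goes to the latest open slot no later than its deadline.
Profit order: E=72 A=71 D=64 G=50 B=46 H=41 C=38 F=16
Assign: E→slot 2, A→slot 3, D→slot 1, G skipped, B skipped, H skipped, C skipped, F skipped.
Slots: [1:D] [2:E] [3:A]
Profit = 64 + 72 + 71 = 207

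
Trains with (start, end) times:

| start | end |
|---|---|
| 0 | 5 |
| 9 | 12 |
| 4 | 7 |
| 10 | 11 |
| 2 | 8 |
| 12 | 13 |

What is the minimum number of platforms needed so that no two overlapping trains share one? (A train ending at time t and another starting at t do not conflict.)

3

The answer is the maximum number of intervals overlapping at any instant.
Events (time:±→running): 0:+→1 2:+→2 4:+→3 … peak 3.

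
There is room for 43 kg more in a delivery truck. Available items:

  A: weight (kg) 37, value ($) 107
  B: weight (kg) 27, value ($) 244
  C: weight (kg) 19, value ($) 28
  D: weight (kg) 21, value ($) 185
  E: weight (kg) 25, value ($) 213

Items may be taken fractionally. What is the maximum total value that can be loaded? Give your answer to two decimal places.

Ratios (sorted): B 9.04, D 8.81, E 8.52, A 2.89, C 1.47
take B (27 @ 244); take 16/21 of D → 140.95. Capacity used 43/43.
Total value = 384.95

384.95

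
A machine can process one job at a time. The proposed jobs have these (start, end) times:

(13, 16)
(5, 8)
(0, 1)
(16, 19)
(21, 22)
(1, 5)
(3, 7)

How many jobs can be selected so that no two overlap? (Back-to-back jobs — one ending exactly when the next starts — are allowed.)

6

Order by finish time; keep every interval that doesn't clash with the previous kept one.
By end time: (0,1), (1,5), (3,7), (5,8), (13,16), (16,19), (21,22).
Pick (0,1); next start ≥ 1 → (1,5); next start ≥ 5 → (5,8); next start ≥ 8 → (13,16); next start ≥ 16 → (16,19); next start ≥ 19 → (21,22).
Selected 6 jobs.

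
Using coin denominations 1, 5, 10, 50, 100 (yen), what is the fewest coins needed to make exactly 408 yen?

408 = 4×100 + 1×5 + 3×1
Total coins = 4 + 1 + 3 = 8

8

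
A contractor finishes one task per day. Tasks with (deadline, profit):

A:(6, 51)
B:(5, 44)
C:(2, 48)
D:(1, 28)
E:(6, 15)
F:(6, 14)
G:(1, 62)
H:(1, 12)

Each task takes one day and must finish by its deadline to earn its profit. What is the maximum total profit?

234

Sort by profit descending; place each in the latest free slot ≤ its deadline.
By profit: G(d1,62), A(d6,51), C(d2,48), B(d5,44), D(d1,28), E(d6,15), F(d6,14), H(d1,12)
G→slot 1; A→slot 6; C→slot 2; B→slot 5; D skipped; E→slot 4; F→slot 3; H skipped.
Profit = 62 + 48 + 14 + 15 + 44 + 51 = 234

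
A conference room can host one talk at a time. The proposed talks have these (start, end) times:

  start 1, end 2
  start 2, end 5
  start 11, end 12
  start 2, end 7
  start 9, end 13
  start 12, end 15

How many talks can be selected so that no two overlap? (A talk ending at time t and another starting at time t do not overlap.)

Greedy by earliest finish: after sorting by end time, pick each interval compatible with the last pick.
Sorted by end: (1,2)  (2,5)  (2,7)  (11,12)  (9,13)  (12,15)
take (1,2); take (2,5); skip (2,7); take (11,12); take (12,15).
Selected 4 talks.

4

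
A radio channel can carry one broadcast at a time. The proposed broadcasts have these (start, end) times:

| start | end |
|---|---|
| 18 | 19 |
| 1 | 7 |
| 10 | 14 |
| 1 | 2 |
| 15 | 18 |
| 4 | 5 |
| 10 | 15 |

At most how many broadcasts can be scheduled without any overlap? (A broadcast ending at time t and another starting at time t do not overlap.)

Greedy by earliest finish: after sorting by end time, pick each interval compatible with the last pick.
Sorted by end: (1,2)  (4,5)  (1,7)  (10,14)  (10,15)  (15,18)  (18,19)
take (1,2); take (4,5); take (10,14); take (15,18); take (18,19).
Selected 5 broadcasts.

5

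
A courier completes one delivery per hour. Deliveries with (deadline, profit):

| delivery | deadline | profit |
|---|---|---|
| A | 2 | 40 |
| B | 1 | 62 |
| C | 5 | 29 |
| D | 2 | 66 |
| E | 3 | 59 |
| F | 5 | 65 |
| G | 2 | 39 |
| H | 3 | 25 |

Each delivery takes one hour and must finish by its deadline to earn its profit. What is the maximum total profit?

281

Profit order: D=66 F=65 B=62 E=59 A=40 G=39 C=29 H=25
Assign: D→slot 2, F→slot 5, B→slot 1, E→slot 3, A skipped, G skipped, C→slot 4, H skipped.
Slots: [1:B] [2:D] [3:E] [4:C] [5:F]
Profit = 62 + 66 + 59 + 29 + 65 = 281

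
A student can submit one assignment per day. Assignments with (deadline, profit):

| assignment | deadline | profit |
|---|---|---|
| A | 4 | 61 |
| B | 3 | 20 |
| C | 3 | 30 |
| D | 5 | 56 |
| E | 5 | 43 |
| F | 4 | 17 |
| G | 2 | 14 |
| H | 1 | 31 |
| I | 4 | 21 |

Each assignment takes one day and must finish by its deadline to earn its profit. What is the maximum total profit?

221

By profit: A(d4,61), D(d5,56), E(d5,43), H(d1,31), C(d3,30), I(d4,21), B(d3,20), F(d4,17), G(d2,14)
A→slot 4; D→slot 5; E→slot 3; H→slot 1; C→slot 2; I skipped; B skipped; F skipped; G skipped.
Profit = 31 + 30 + 43 + 61 + 56 = 221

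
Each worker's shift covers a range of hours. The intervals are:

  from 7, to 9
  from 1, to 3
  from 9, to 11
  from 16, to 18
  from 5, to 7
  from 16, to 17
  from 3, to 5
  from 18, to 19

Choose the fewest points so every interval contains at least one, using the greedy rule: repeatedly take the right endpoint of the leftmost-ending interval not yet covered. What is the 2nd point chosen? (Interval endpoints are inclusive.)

7

Process intervals by earliest right end; each time one isn't hit yet, stab at its right endpoint.
By right end: [1,3]  [3,5]  [5,7]  [7,9]  [9,11]  [16,17]  [16,18]  [18,19]
[1,3] uncovered → point at 3; [5,7] uncovered → point at 7; [9,11] uncovered → point at 11; [16,17] uncovered → point at 17; [18,19] uncovered → point at 19.
Points: 3, 7, 11, 17, 19 (5 total).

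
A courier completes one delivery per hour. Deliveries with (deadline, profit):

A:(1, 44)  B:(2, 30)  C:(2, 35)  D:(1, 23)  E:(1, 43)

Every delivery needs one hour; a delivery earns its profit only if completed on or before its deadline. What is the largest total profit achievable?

Profit order: A=44 E=43 C=35 B=30 D=23
Assign: A→slot 1, E skipped, C→slot 2, B skipped, D skipped.
Slots: [1:A] [2:C]
Profit = 44 + 35 = 79

79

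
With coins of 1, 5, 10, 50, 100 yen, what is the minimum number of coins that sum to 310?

4

Use the largest denomination that fits, subtract, and repeat.
310 = 3×100 + 1×10
Total coins = 3 + 1 = 4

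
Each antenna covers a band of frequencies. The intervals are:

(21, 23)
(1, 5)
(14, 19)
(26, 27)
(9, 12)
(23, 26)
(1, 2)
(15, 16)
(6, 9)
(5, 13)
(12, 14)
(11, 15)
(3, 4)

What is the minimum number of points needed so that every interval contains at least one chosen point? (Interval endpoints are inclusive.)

7

By right end: [1,2]  [3,4]  [1,5]  [6,9]  [9,12]  [5,13]  [12,14]  [11,15]  [15,16]  [14,19]  [21,23]  [23,26]  [26,27]
[1,2] uncovered → point at 2; [3,4] uncovered → point at 4; [6,9] uncovered → point at 9; [12,14] uncovered → point at 14; [15,16] uncovered → point at 16; [21,23] uncovered → point at 23; [26,27] uncovered → point at 27.
Points: 2, 4, 9, 14, 16, 23, 27 (7 total).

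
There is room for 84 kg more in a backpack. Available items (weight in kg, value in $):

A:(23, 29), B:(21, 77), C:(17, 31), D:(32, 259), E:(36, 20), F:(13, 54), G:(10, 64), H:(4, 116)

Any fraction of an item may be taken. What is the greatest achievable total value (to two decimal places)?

Greedy by value/weight ratio, highest first.
Order: H (116/4=29.00) > D (259/32=8.09) > G (64/10=6.40) > F (54/13=4.15) > B (77/21=3.67) > C (31/17=1.82) > A (29/23=1.26) > E (20/36=0.56)
Fill: take H (4 @ 116) → take D (32 @ 259) → take G (10 @ 64) → take F (13 @ 54) → take B (21 @ 77) → take 4/17 of C → 7.29; 84/84 used.
Total value = 577.29

577.29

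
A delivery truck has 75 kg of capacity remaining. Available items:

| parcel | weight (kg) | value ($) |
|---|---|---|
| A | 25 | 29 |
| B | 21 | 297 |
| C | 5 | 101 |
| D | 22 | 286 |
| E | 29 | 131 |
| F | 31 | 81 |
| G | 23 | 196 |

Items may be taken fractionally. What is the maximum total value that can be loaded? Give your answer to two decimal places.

Greedy by value/weight ratio, highest first.
Ratios (sorted): C 20.20, B 14.14, D 13.00, G 8.52, E 4.52, F 2.61, A 1.16
take C (5 @ 101); take B (21 @ 297); take D (22 @ 286); take G (23 @ 196); take 4/29 of E → 18.07. Capacity used 75/75.
Total value = 898.07

898.07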